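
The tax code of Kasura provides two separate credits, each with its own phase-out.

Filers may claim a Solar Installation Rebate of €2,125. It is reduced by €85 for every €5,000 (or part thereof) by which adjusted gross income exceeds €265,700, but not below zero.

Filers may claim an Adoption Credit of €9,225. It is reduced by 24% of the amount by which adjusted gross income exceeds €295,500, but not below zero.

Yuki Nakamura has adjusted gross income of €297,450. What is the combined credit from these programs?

€10,287

Solar Installation Rebate: income exceeds €265,700 by €31,750, which is 7 full-or-partial €5,000 increments; reduction = 7 × €85 = €595, leaving €1,530.
Adoption Credit: 24% of the €1,950 excess over €295,500 is €468; credit = €9,225 − €468 = €8,757.
Total: €1,530 + €8,757 = €10,287.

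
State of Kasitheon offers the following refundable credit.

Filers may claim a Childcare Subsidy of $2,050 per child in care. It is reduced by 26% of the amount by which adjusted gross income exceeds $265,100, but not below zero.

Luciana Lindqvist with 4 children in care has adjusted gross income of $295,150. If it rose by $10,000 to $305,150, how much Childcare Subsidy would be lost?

At $295,150 — base = 4 × $2,050 = $8,200. 26% of the $30,050 excess over $265,100 is $7,813; credit = $8,200 − $7,813 = $387.
At $305,150 — base = 4 × $2,050 = $8,200. 26% of the $40,050 excess over $265,100 is $10,413 ≥ base, so the credit is $0.
Lost: $387 − $0 = $387.

$387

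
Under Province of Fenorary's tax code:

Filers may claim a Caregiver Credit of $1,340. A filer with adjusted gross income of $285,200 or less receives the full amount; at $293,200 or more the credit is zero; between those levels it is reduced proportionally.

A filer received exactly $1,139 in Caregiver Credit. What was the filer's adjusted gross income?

$1,139 is 1,139/1,340 of the full $1,340, so 201/1,340 of the $8,000 range has been used: income = $285,200 + $8,000 × 201/1,340 = $286,400.

$286,400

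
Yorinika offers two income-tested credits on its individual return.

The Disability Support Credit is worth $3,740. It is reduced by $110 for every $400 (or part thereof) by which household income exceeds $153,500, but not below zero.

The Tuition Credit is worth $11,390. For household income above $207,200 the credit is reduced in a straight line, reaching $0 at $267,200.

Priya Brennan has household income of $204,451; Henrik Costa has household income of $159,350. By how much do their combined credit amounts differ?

$2,090

Priya ($204,451): Disability Support Credit: income exceeds $153,500 by $50,951 → 128 increments × $110 = $14,080 ≥ base, so the credit is $0. Tuition Credit: $204,451 is at or below the $207,200 threshold, so the full $11,390 applies. total $0 + $11,390 = $11,390
Henrik ($159,350): Disability Support Credit: income exceeds $153,500 by $5,850, which is 15 full-or-partial $400 increments; reduction = 15 × $110 = $1,650, leaving $2,090. Tuition Credit: $159,350 is at or below the $207,200 threshold, so the full $11,390 applies. total $2,090 + $11,390 = $13,480
Difference: |$11,390 − $13,480| = $2,090.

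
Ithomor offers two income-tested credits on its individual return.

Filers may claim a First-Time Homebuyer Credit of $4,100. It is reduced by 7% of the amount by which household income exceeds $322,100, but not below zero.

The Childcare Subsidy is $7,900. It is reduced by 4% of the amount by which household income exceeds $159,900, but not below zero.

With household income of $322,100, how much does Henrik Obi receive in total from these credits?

$5,512

First-Time Homebuyer Credit: $322,100 is at or below the $322,100 threshold, so the full $4,100 applies.
Childcare Subsidy: 4% of the $162,200 excess over $159,900 is $6,488; credit = $7,900 − $6,488 = $1,412.
Total: $4,100 + $1,412 = $5,512.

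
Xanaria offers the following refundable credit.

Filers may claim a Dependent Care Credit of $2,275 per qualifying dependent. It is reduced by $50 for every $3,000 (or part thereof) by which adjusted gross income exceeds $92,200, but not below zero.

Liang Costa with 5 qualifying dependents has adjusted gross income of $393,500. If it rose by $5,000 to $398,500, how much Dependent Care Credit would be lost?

At $393,500 — base = 5 × $2,275 = $11,375. income exceeds $92,200 by $301,300, which is 101 full-or-partial $3,000 increments; reduction = 101 × $50 = $5,050, leaving $6,325.
At $398,500 — base = 5 × $2,275 = $11,375. income exceeds $92,200 by $306,300, which is 103 full-or-partial $3,000 increments; reduction = 103 × $50 = $5,150, leaving $6,225.
Lost: $6,325 − $6,225 = $100.

$100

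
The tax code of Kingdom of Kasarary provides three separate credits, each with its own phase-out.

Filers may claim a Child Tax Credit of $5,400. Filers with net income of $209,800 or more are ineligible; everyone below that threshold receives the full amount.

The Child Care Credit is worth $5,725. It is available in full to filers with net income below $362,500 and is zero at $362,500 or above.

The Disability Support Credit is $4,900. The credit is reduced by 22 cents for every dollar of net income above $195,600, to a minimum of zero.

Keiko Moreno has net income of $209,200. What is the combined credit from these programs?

Child Tax Credit: $209,200 is below the $209,800 cutoff, so the full $5,400 applies.
Child Care Credit: $209,200 is below the $362,500 cutoff, so the full $5,725 applies.
Disability Support Credit: 22% of the $13,600 excess over $195,600 is $2,992; credit = $4,900 − $2,992 = $1,908.
Total: $5,400 + $5,725 + $1,908 = $13,033.

$13,033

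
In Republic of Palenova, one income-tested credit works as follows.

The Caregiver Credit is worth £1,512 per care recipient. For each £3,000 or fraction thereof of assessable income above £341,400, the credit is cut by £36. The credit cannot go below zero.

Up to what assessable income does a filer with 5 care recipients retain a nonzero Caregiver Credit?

Full credit = 5 × £1,512 = £7,560.
After 209 increments the reduction is 209 × £36 = £7,524, leaving £36; one more increment wipes it out. Increment 209 ends at excess 209 × £3,000 = £627,000, so the highest qualifying income is £341,400 + £627,000 = £968,400.

£968,400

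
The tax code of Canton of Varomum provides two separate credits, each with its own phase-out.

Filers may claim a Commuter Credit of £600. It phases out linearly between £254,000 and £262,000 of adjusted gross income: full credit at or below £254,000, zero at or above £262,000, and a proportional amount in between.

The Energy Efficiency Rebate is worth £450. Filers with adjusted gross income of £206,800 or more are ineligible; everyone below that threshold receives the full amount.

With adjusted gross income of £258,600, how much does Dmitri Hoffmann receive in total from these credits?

£255

Commuter Credit: £258,600 is £4,600 into a £8,000 phase-out range, leaving 3,400/8,000 of the credit: £600 × 3,400/8,000 = £255.
Energy Efficiency Rebate: £258,600 meets or exceeds the £206,800 cutoff, so the credit is £0.
Total: £255 + £0 = £255.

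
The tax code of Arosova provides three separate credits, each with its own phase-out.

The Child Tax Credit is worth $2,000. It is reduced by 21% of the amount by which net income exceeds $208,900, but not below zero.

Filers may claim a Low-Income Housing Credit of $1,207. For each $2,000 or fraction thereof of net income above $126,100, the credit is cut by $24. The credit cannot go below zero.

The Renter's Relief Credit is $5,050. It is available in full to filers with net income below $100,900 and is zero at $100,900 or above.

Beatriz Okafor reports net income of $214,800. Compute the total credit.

$888

Child Tax Credit: 21% of the $5,900 excess over $208,900 is $1,239; credit = $2,000 − $1,239 = $761.
Low-Income Housing Credit: income exceeds $126,100 by $88,700, which is 45 full-or-partial $2,000 increments; reduction = 45 × $24 = $1,080, leaving $127.
Renter's Relief Credit: $214,800 meets or exceeds the $100,900 cutoff, so the credit is $0.
Total: $761 + $127 + $0 = $888.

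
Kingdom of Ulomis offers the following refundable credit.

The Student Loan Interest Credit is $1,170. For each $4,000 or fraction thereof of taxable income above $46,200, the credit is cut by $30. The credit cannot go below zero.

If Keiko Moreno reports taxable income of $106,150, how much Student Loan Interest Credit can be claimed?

Student Loan Interest Credit: income exceeds $46,200 by $59,950, which is 15 full-or-partial $4,000 increments; reduction = 15 × $30 = $450, leaving $720.

$720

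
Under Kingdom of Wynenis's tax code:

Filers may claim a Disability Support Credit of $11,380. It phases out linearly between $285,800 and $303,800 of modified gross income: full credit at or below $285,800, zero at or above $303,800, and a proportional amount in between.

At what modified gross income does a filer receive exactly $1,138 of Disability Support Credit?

$1,138 is 1,138/11,380 of the full $11,380, so 10,242/11,380 of the $18,000 range has been used: income = $285,800 + $18,000 × 10,242/11,380 = $302,000.

$302,000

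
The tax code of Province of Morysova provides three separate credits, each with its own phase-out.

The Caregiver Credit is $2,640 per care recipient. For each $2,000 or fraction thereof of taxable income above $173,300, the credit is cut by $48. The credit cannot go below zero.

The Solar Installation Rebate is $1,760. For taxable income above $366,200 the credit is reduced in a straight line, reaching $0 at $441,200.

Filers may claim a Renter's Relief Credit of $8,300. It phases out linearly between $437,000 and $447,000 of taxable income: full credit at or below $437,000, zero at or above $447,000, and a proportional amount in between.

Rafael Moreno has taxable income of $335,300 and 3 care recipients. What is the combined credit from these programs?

Caregiver Credit: base = 3 × $2,640 = $7,920. income exceeds $173,300 by $162,000, which is 81 full-or-partial $2,000 increments; reduction = 81 × $48 = $3,888, leaving $4,032.
Solar Installation Rebate: $335,300 is at or below the $366,200 threshold, so the full $1,760 applies.
Renter's Relief Credit: $335,300 is at or below the $437,000 threshold, so the full $8,300 applies.
Total: $4,032 + $1,760 + $8,300 = $14,092.

$14,092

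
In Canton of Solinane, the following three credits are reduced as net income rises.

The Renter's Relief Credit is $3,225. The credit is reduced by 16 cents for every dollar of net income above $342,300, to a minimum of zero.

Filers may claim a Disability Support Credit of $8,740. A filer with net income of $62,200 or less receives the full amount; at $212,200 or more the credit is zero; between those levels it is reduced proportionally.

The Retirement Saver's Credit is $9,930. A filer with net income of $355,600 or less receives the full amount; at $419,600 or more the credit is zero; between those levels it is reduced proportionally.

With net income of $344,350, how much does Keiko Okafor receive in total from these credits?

Renter's Relief Credit: 16% of the $2,050 excess over $342,300 is $328; credit = $3,225 − $328 = $2,897.
Disability Support Credit: $344,350 is at or above $212,200, so the credit is $0.
Retirement Saver's Credit: $344,350 is at or below the $355,600 threshold, so the full $9,930 applies.
Total: $2,897 + $0 + $9,930 = $12,827.

$12,827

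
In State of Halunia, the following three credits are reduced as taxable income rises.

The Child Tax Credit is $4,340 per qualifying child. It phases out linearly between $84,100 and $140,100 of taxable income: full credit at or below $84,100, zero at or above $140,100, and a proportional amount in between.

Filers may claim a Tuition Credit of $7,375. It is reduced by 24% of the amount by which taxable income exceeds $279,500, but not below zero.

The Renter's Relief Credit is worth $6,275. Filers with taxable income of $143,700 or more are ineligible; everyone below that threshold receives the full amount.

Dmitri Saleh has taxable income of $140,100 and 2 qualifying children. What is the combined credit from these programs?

$13,650

Child Tax Credit: base = 2 × $4,340 = $8,680. $140,100 is at or above $140,100, so the credit is $0.
Tuition Credit: $140,100 is at or below the $279,500 threshold, so the full $7,375 applies.
Renter's Relief Credit: $140,100 is below the $143,700 cutoff, so the full $6,275 applies.
Total: $0 + $7,375 + $6,275 = $13,650.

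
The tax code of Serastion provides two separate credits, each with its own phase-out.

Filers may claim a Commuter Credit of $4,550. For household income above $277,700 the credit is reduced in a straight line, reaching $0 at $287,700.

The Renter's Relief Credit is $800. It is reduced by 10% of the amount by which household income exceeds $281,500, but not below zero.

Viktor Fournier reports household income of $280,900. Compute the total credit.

$3,894

Commuter Credit: $280,900 is $3,200 into a $10,000 phase-out range, leaving 6,800/10,000 of the credit: $4,550 × 6,800/10,000 = $3,094.
Renter's Relief Credit: $280,900 is at or below the $281,500 threshold, so the full $800 applies.
Total: $3,094 + $800 = $3,894.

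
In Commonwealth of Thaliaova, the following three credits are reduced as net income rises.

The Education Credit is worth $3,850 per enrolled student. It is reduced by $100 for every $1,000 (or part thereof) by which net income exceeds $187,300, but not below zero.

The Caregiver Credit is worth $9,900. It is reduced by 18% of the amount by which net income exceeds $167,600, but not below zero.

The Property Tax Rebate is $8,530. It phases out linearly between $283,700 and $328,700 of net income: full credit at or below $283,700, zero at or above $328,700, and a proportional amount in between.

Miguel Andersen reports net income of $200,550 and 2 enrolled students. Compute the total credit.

$18,799

Education Credit: base = 2 × $3,850 = $7,700. income exceeds $187,300 by $13,250, which is 14 full-or-partial $1,000 increments; reduction = 14 × $100 = $1,400, leaving $6,300.
Caregiver Credit: 18% of the $32,950 excess over $167,600 is $5,931; credit = $9,900 − $5,931 = $3,969.
Property Tax Rebate: $200,550 is at or below the $283,700 threshold, so the full $8,530 applies.
Total: $6,300 + $3,969 + $8,530 = $18,799.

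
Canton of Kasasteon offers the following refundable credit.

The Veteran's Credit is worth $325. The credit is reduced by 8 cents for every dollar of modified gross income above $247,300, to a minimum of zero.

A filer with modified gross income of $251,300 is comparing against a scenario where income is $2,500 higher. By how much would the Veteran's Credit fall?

$5

At $251,300 — 8% of the $4,000 excess over $247,300 is $320; credit = $325 − $320 = $5.
At $253,800 — 8% of the $6,500 excess over $247,300 is $520 ≥ base, so the credit is $0.
Lost: $5 − $0 = $5.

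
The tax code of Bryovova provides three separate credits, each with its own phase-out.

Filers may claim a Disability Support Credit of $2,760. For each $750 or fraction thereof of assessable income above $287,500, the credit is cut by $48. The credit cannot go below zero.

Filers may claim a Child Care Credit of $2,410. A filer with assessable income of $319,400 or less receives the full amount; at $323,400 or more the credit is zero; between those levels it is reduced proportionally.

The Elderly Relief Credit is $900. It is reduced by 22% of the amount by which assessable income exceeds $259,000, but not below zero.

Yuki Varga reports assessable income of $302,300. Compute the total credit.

$4,210

Disability Support Credit: income exceeds $287,500 by $14,800, which is 20 full-or-partial $750 increments; reduction = 20 × $48 = $960, leaving $1,800.
Child Care Credit: $302,300 is at or below the $319,400 threshold, so the full $2,410 applies.
Elderly Relief Credit: 22% of the $43,300 excess over $259,000 is $9,526 ≥ base, so the credit is $0.
Total: $1,800 + $2,410 + $0 = $4,210.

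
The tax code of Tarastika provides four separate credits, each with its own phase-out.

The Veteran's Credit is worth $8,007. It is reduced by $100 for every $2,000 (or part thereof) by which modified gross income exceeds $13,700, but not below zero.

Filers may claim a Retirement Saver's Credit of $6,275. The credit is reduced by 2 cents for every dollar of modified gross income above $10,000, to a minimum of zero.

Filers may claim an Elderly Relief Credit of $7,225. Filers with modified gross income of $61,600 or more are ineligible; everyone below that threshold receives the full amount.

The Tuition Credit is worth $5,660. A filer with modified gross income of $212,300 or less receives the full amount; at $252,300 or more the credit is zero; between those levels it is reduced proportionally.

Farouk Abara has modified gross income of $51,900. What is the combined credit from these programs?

$24,329

Veteran's Credit: income exceeds $13,700 by $38,200, which is 20 full-or-partial $2,000 increments; reduction = 20 × $100 = $2,000, leaving $6,007.
Retirement Saver's Credit: 2% of the $41,900 excess over $10,000 is $838; credit = $6,275 − $838 = $5,437.
Elderly Relief Credit: $51,900 is below the $61,600 cutoff, so the full $7,225 applies.
Tuition Credit: $51,900 is at or below the $212,300 threshold, so the full $5,660 applies.
Total: $6,007 + $5,437 + $7,225 + $5,660 = $24,329.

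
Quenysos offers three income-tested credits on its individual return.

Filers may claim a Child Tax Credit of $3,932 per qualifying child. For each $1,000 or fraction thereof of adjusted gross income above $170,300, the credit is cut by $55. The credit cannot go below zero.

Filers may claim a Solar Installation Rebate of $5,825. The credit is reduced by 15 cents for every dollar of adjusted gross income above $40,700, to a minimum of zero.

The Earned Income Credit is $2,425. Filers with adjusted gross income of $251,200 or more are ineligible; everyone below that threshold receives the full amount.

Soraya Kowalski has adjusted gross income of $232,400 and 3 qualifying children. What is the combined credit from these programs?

$10,756

Child Tax Credit: base = 3 × $3,932 = $11,796. income exceeds $170,300 by $62,100, which is 63 full-or-partial $1,000 increments; reduction = 63 × $55 = $3,465, leaving $8,331.
Solar Installation Rebate: 15% of the $191,700 excess over $40,700 is $28,755 ≥ base, so the credit is $0.
Earned Income Credit: $232,400 is below the $251,200 cutoff, so the full $2,425 applies.
Total: $8,331 + $0 + $2,425 = $10,756.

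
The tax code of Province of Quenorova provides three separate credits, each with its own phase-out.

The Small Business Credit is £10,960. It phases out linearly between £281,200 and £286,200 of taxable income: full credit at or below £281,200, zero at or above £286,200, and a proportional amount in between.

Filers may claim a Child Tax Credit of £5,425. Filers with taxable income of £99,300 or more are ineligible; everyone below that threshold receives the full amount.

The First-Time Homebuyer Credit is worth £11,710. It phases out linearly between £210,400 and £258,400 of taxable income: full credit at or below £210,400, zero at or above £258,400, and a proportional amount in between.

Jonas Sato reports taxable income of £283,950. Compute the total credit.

Small Business Credit: £283,950 is £2,750 into a £5,000 phase-out range, leaving 2,250/5,000 of the credit: £10,960 × 2,250/5,000 = £4,932.
Child Tax Credit: £283,950 meets or exceeds the £99,300 cutoff, so the credit is £0.
First-Time Homebuyer Credit: £283,950 is at or above £258,400, so the credit is £0.
Total: £4,932 + £0 + £0 = £4,932.

£4,932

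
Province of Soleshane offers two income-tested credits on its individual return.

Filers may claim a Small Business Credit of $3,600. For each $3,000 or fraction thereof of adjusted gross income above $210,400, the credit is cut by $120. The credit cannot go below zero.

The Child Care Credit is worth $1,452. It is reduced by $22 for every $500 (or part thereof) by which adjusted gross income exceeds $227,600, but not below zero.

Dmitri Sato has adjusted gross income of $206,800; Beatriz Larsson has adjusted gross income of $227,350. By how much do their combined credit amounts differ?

$720

Dmitri ($206,800): Small Business Credit: $206,800 is at or below the $210,400 threshold, so the full $3,600 applies. Child Care Credit: $206,800 is at or below the $227,600 threshold, so the full $1,452 applies. total $3,600 + $1,452 = $5,052
Beatriz ($227,350): Small Business Credit: income exceeds $210,400 by $16,950, which is 6 full-or-partial $3,000 increments; reduction = 6 × $120 = $720, leaving $2,880. Child Care Credit: $227,350 is at or below the $227,600 threshold, so the full $1,452 applies. total $2,880 + $1,452 = $4,332
Difference: |$5,052 − $4,332| = $720.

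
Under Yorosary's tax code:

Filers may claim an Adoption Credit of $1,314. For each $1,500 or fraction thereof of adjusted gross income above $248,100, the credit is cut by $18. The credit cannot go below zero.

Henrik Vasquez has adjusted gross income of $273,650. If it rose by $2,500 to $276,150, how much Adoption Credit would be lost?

$18

At $273,650 — income exceeds $248,100 by $25,550, which is 18 full-or-partial $1,500 increments; reduction = 18 × $18 = $324, leaving $990.
At $276,150 — income exceeds $248,100 by $28,050, which is 19 full-or-partial $1,500 increments; reduction = 19 × $18 = $342, leaving $972.
Lost: $990 − $972 = $18.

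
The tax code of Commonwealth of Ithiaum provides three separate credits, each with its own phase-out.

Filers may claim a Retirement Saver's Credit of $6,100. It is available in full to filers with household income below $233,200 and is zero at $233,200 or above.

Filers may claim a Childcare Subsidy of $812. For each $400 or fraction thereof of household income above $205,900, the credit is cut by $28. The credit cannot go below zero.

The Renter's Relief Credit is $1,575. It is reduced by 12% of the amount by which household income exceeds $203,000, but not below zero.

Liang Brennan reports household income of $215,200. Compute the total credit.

$6,351

Retirement Saver's Credit: $215,200 is below the $233,200 cutoff, so the full $6,100 applies.
Childcare Subsidy: income exceeds $205,900 by $9,300, which is 24 full-or-partial $400 increments; reduction = 24 × $28 = $672, leaving $140.
Renter's Relief Credit: 12% of the $12,200 excess over $203,000 is $1,464; credit = $1,575 − $1,464 = $111.
Total: $6,100 + $140 + $111 = $6,351.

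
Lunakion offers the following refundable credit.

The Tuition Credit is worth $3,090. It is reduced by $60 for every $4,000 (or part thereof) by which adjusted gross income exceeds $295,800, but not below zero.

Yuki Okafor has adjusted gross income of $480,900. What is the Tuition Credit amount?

Tuition Credit: income exceeds $295,800 by $185,100, which is 47 full-or-partial $4,000 increments; reduction = 47 × $60 = $2,820, leaving $270.

$270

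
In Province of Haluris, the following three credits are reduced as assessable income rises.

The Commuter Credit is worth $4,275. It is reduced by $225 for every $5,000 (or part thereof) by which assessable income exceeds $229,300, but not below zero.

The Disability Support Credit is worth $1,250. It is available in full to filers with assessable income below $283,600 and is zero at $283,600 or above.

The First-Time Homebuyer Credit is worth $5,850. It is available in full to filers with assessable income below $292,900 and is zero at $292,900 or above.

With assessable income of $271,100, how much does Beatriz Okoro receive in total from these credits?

$9,350

Commuter Credit: income exceeds $229,300 by $41,800, which is 9 full-or-partial $5,000 increments; reduction = 9 × $225 = $2,025, leaving $2,250.
Disability Support Credit: $271,100 is below the $283,600 cutoff, so the full $1,250 applies.
First-Time Homebuyer Credit: $271,100 is below the $292,900 cutoff, so the full $5,850 applies.
Total: $2,250 + $1,250 + $5,850 = $9,350.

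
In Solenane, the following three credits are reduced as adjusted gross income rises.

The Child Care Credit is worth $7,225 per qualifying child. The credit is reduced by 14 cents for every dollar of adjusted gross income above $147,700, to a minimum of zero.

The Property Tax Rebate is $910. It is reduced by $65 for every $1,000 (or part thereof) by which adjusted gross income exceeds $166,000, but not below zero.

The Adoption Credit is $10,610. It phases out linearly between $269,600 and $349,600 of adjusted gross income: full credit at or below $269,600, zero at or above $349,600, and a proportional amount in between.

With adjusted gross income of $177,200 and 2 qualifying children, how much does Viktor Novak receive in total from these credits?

$21,060

Child Care Credit: base = 2 × $7,225 = $14,450. 14% of the $29,500 excess over $147,700 is $4,130; credit = $14,450 − $4,130 = $10,320.
Property Tax Rebate: income exceeds $166,000 by $11,200, which is 12 full-or-partial $1,000 increments; reduction = 12 × $65 = $780, leaving $130.
Adoption Credit: $177,200 is at or below the $269,600 threshold, so the full $10,610 applies.
Total: $10,320 + $130 + $10,610 = $21,060.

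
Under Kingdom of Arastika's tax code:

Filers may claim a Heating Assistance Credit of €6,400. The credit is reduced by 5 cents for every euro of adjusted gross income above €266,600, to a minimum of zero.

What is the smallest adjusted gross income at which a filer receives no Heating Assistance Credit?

The credit falls by 5% of each euro above €266,600, so it reaches zero when the excess is €6,400 / 5% = €128,000: income = €266,600 + €128,000 = €394,600.

€394,600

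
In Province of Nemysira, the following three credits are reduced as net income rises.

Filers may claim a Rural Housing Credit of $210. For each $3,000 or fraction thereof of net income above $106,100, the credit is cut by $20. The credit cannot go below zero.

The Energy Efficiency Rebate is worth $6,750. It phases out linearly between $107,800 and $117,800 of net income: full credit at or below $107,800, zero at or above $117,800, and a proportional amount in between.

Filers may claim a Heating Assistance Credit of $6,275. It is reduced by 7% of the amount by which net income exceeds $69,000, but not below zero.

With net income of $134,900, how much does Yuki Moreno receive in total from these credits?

$1,672

Rural Housing Credit: income exceeds $106,100 by $28,800, which is 10 full-or-partial $3,000 increments; reduction = 10 × $20 = $200, leaving $10.
Energy Efficiency Rebate: $134,900 is at or above $117,800, so the credit is $0.
Heating Assistance Credit: 7% of the $65,900 excess over $69,000 is $4,613; credit = $6,275 − $4,613 = $1,662.
Total: $10 + $0 + $1,662 = $1,672.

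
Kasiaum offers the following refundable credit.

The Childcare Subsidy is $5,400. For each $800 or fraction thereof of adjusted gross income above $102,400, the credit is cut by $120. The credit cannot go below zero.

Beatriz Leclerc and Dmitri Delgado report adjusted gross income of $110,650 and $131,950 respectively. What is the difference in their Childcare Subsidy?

Beatriz ($110,650): Childcare Subsidy: income exceeds $102,400 by $8,250, which is 11 full-or-partial $800 increments; reduction = 11 × $120 = $1,320, leaving $4,080.
Dmitri ($131,950): Childcare Subsidy: income exceeds $102,400 by $29,550, which is 37 full-or-partial $800 increments; reduction = 37 × $120 = $4,440, leaving $960.
Difference: |$4,080 − $960| = $3,120.

$3,120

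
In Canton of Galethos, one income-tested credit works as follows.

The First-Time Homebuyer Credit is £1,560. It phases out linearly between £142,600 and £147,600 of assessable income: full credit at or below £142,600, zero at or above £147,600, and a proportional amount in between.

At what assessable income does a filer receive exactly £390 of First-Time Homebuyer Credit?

£390 is 390/1,560 of the full £1,560, so 1,170/1,560 of the £5,000 range has been used: income = £142,600 + £5,000 × 1,170/1,560 = £146,350.

£146,350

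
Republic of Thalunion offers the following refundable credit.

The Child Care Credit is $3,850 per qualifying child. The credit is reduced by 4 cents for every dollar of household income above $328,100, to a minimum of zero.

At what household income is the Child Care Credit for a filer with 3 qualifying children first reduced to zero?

Full credit = 3 × $3,850 = $11,550.
The credit falls by 4% of each dollar above $328,100, so it reaches zero when the excess is $11,550 / 4% = $288,750: income = $328,100 + $288,750 = $616,850.

$616,850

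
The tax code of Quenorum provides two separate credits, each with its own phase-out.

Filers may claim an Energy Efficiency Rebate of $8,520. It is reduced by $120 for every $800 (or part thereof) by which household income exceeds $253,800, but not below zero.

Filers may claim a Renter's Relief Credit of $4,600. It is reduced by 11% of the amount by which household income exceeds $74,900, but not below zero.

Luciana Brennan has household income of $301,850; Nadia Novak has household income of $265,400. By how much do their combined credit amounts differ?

$5,520

Luciana ($301,850): Energy Efficiency Rebate: income exceeds $253,800 by $48,050, which is 61 full-or-partial $800 increments; reduction = 61 × $120 = $7,320, leaving $1,200. Renter's Relief Credit: 11% of the $226,950 excess over $74,900 is $24,964.50 ≥ base, so the credit is $0. total $1,200 + $0 = $1,200
Nadia ($265,400): Energy Efficiency Rebate: income exceeds $253,800 by $11,600, which is 15 full-or-partial $800 increments; reduction = 15 × $120 = $1,800, leaving $6,720. Renter's Relief Credit: 11% of the $190,500 excess over $74,900 is $20,955 ≥ base, so the credit is $0. total $6,720 + $0 = $6,720
Difference: |$1,200 − $6,720| = $5,520.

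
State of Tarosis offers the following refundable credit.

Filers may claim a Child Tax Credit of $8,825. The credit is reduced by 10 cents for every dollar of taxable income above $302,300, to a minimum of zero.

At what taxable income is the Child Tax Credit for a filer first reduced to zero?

$390,550

The credit falls by 10% of each dollar above $302,300, so it reaches zero when the excess is $8,825 / 10% = $88,250: income = $302,300 + $88,250 = $390,550.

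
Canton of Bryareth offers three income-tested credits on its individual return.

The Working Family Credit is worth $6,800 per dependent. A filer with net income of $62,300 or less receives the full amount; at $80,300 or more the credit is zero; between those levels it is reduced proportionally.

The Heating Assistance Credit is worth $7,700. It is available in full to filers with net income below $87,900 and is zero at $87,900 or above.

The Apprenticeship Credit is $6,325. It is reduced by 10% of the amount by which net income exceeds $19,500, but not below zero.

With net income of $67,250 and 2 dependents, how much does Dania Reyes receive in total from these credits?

$19,110

Working Family Credit: base = 2 × $6,800 = $13,600. $67,250 is $4,950 into a $18,000 phase-out range, leaving 13,050/18,000 of the credit: $13,600 × 13,050/18,000 = $9,860.
Heating Assistance Credit: $67,250 is below the $87,900 cutoff, so the full $7,700 applies.
Apprenticeship Credit: 10% of the $47,750 excess over $19,500 is $4,775; credit = $6,325 − $4,775 = $1,550.
Total: $9,860 + $7,700 + $1,550 = $19,110.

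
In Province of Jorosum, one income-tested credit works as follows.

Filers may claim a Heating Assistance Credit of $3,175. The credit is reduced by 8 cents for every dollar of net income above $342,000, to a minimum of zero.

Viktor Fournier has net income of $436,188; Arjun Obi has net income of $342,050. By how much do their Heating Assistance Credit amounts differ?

Viktor ($436,188): Heating Assistance Credit: 8% of the $94,188 excess over $342,000 is $7,535.04 ≥ base, so the credit is $0.
Arjun ($342,050): Heating Assistance Credit: 8% of the $50 excess over $342,000 is $4; credit = $3,175 − $4 = $3,171.
Difference: |$0 − $3,171| = $3,171.

$3,171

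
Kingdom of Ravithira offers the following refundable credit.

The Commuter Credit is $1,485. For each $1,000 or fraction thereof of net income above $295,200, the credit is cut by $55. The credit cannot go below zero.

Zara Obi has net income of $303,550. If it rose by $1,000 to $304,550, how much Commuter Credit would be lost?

At $303,550 — income exceeds $295,200 by $8,350, which is 9 full-or-partial $1,000 increments; reduction = 9 × $55 = $495, leaving $990.
At $304,550 — income exceeds $295,200 by $9,350, which is 10 full-or-partial $1,000 increments; reduction = 10 × $55 = $550, leaving $935.
Lost: $990 − $935 = $55.

$55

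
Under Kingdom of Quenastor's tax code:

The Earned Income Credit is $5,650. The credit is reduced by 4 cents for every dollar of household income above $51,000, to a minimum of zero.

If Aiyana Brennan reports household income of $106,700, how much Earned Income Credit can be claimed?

Earned Income Credit: 4% of the $55,700 excess over $51,000 is $2,228; credit = $5,650 − $2,228 = $3,422.

$3,422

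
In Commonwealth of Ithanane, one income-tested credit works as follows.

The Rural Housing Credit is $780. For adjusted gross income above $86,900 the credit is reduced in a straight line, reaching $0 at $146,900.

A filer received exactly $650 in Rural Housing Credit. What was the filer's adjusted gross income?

$96,900

$650 is 650/780 of the full $780, so 130/780 of the $60,000 range has been used: income = $86,900 + $60,000 × 130/780 = $96,900.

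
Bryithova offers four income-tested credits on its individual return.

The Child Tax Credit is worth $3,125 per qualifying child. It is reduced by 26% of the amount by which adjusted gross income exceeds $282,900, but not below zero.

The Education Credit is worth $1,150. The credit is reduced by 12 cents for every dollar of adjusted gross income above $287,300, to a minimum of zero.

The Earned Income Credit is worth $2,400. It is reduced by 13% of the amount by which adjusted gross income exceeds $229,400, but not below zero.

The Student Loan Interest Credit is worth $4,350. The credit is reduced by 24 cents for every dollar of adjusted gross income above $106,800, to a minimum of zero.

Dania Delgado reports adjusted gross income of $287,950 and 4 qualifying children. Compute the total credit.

$12,259

Child Tax Credit: base = 4 × $3,125 = $12,500. 26% of the $5,050 excess over $282,900 is $1,313; credit = $12,500 − $1,313 = $11,187.
Education Credit: 12% of the $650 excess over $287,300 is $78; credit = $1,150 − $78 = $1,072.
Earned Income Credit: 13% of the $58,550 excess over $229,400 is $7,611.50 ≥ base, so the credit is $0.
Student Loan Interest Credit: 24% of the $181,150 excess over $106,800 is $43,476 ≥ base, so the credit is $0.
Total: $11,187 + $1,072 + $0 + $0 = $12,259.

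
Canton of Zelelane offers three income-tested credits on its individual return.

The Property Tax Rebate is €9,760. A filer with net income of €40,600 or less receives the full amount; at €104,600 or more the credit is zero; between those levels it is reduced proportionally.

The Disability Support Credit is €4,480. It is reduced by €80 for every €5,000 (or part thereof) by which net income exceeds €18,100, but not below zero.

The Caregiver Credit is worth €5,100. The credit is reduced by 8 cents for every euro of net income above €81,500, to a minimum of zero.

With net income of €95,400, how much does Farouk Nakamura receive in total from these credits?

€8,591

Property Tax Rebate: €95,400 is €54,800 into a €64,000 phase-out range, leaving 9,200/64,000 of the credit: €9,760 × 9,200/64,000 = €1,403.
Disability Support Credit: income exceeds €18,100 by €77,300, which is 16 full-or-partial €5,000 increments; reduction = 16 × €80 = €1,280, leaving €3,200.
Caregiver Credit: 8% of the €13,900 excess over €81,500 is €1,112; credit = €5,100 − €1,112 = €3,988.
Total: €1,403 + €3,200 + €3,988 = €8,591.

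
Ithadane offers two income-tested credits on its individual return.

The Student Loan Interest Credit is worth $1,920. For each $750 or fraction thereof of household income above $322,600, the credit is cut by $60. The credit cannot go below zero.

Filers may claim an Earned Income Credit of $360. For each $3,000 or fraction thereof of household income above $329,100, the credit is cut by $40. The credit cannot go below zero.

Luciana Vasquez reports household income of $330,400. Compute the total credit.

$1,580

Student Loan Interest Credit: income exceeds $322,600 by $7,800, which is 11 full-or-partial $750 increments; reduction = 11 × $60 = $660, leaving $1,260.
Earned Income Credit: income exceeds $329,100 by $1,300, which is 1 full-or-partial $3,000 increment; reduction = 1 × $40 = $40, leaving $320.
Total: $1,260 + $320 = $1,580.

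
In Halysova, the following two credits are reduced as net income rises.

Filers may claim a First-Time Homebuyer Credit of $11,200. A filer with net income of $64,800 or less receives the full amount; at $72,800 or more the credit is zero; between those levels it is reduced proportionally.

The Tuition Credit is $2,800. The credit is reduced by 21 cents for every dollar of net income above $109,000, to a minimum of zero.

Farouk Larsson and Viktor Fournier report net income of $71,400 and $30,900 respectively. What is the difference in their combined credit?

$9,240

Farouk ($71,400): First-Time Homebuyer Credit: $71,400 is $6,600 into a $8,000 phase-out range, leaving 1,400/8,000 of the credit: $11,200 × 1,400/8,000 = $1,960. Tuition Credit: $71,400 is at or below the $109,000 threshold, so the full $2,800 applies. total $1,960 + $2,800 = $4,760
Viktor ($30,900): First-Time Homebuyer Credit: $30,900 is at or below the $64,800 threshold, so the full $11,200 applies. Tuition Credit: $30,900 is at or below the $109,000 threshold, so the full $2,800 applies. total $11,200 + $2,800 = $14,000
Difference: |$4,760 − $14,000| = $9,240.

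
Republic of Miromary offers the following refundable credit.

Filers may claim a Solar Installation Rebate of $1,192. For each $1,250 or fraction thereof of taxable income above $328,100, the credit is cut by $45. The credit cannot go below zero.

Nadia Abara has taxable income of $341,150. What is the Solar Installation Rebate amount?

$697

Solar Installation Rebate: income exceeds $328,100 by $13,050, which is 11 full-or-partial $1,250 increments; reduction = 11 × $45 = $495, leaving $697.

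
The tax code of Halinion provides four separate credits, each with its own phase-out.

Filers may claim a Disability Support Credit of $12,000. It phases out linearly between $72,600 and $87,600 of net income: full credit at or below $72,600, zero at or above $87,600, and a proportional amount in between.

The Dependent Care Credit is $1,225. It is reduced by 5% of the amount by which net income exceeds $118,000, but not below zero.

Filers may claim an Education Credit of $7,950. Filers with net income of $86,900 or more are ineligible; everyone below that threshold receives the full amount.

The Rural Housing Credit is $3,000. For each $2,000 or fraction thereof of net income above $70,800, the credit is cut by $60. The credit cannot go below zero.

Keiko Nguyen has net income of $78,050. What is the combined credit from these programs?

Disability Support Credit: $78,050 is $5,450 into a $15,000 phase-out range, leaving 9,550/15,000 of the credit: $12,000 × 9,550/15,000 = $7,640.
Dependent Care Credit: $78,050 is at or below the $118,000 threshold, so the full $1,225 applies.
Education Credit: $78,050 is below the $86,900 cutoff, so the full $7,950 applies.
Rural Housing Credit: income exceeds $70,800 by $7,250, which is 4 full-or-partial $2,000 increments; reduction = 4 × $60 = $240, leaving $2,760.
Total: $7,640 + $1,225 + $7,950 + $2,760 = $19,575.

$19,575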